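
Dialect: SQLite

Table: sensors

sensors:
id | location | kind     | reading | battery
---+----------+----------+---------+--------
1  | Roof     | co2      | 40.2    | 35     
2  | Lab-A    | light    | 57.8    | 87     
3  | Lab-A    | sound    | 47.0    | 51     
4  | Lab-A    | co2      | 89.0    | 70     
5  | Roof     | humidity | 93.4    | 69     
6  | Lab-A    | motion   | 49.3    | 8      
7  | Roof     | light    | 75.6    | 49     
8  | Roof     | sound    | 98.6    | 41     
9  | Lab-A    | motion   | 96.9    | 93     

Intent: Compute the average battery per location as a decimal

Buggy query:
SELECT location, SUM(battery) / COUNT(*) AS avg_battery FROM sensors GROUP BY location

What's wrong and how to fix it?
Bug: Both operands are integers, so '/' performs integer division and truncates

Fix: Cast one side to REAL so the division keeps the fractional part

Corrected query:
SELECT location, SUM(battery) * 1.0 / COUNT(*) AS avg_battery FROM sensors GROUP BY location

Result:
location | avg_battery
---------+------------
Lab-A    | 61.8       
Roof     | 48.5       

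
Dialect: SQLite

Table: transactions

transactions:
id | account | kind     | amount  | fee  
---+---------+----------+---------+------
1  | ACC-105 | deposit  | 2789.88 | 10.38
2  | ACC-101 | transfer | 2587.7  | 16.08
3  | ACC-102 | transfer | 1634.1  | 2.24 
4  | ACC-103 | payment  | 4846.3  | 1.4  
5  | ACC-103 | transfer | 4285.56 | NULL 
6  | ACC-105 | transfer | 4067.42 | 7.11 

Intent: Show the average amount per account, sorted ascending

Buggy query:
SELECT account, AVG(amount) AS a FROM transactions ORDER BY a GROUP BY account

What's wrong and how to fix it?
Bug: GROUP BY must precede ORDER BY

Fix: Move ORDER BY to the end, after GROUP BY

Corrected query:
SELECT account, AVG(amount) AS a FROM transactions GROUP BY account ORDER BY a

Result:
account | a      
--------+--------
ACC-102 | 1634.1 
ACC-101 | 2587.7 
ACC-105 | 3428.65
ACC-103 | 4565.93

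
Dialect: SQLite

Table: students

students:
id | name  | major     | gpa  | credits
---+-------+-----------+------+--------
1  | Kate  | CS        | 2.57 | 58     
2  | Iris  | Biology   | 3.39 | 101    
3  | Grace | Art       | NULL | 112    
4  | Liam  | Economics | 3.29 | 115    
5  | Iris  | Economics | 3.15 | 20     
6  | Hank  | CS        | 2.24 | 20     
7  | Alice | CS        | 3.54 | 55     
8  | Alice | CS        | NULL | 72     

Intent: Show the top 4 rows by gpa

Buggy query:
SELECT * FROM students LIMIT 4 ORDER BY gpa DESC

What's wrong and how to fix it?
Bug: LIMIT must come after ORDER BY

Fix: Swap the clauses: ORDER BY first, then LIMIT

Corrected query:
SELECT * FROM students ORDER BY gpa DESC LIMIT 4

Result:
id | name  | major     | gpa  | credits
---+-------+-----------+------+--------
7  | Alice | CS        | 3.54 | 55     
2  | Iris  | Biology   | 3.39 | 101    
4  | Liam  | Economics | 3.29 | 115    
5  | Iris  | Economics | 3.15 | 20     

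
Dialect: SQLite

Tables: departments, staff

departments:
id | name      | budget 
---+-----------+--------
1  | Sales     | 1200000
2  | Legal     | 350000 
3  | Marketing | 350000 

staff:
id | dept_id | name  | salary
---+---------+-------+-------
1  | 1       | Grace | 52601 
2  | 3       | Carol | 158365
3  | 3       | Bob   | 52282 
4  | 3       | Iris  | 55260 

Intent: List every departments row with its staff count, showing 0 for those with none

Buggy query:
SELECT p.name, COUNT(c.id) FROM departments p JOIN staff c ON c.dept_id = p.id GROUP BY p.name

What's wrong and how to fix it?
Bug: INNER JOIN drops departments rows that have no matching staff rows

Fix: Switch to LEFT JOIN to retain unmatched parent rows

Corrected query:
SELECT p.name, COUNT(c.id) FROM departments p LEFT JOIN staff c ON c.dept_id = p.id GROUP BY p.name

Result:
name      | COUNT(c.id)
----------+------------
Legal     | 0          
Marketing | 3          
Sales     | 1          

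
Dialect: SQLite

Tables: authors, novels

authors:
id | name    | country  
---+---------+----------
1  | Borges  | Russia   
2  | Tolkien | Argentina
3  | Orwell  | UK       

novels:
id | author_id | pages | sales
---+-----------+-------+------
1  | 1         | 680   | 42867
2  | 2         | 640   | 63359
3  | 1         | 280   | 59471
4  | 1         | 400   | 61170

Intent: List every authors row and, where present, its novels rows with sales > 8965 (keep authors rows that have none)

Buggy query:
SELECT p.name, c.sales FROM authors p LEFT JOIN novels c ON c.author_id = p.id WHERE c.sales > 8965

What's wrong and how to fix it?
Bug: Filtering c.sales in WHERE discards the NULL rows produced by LEFT JOIN, turning it into an inner join

Fix: Put 'c.sales > 8965' in the JOIN's ON clause instead of WHERE

Corrected query:
SELECT p.name, c.sales FROM authors p LEFT JOIN novels c ON c.author_id = p.id AND c.sales > 8965

Result:
name    | sales
--------+------
Borges  | 42867
Borges  | 59471
Borges  | 61170
Tolkien | 63359
Orwell  | NULL 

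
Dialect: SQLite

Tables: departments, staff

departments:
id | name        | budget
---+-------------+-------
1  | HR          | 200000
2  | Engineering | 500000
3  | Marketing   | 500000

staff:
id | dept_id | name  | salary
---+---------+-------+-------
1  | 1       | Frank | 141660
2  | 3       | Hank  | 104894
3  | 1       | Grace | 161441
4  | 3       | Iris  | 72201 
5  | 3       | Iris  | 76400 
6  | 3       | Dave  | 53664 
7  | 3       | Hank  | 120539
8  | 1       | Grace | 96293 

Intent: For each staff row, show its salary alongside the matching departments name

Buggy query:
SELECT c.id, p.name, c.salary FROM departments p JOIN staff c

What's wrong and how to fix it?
Bug: JOIN with no ON clause produces a cartesian product; every staff row pairs with every departments row

Fix: Add ON c.dept_id = p.id to the JOIN

Corrected query:
SELECT c.id, p.name, c.salary FROM departments p JOIN staff c ON c.dept_id = p.id

Result:
id | name      | salary
---+-----------+-------
1  | HR        | 141660
2  | Marketing | 104894
3  | HR        | 161441
4  | Marketing | 72201 
5  | Marketing | 76400 
6  | Marketing | 53664 
7  | Marketing | 120539
8  | HR        | 96293 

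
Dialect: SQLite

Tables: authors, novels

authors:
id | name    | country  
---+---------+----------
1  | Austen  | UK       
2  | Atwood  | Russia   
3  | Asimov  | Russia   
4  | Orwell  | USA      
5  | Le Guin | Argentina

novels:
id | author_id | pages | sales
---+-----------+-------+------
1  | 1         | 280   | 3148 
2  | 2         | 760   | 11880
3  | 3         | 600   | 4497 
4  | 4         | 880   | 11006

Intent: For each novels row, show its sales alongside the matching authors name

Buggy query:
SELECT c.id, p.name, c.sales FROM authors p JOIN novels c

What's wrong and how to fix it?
Bug: JOIN with no ON clause produces a cartesian product; every novels row pairs with every authors row

Fix: Add ON c.author_id = p.id to the JOIN

Corrected query:
SELECT c.id, p.name, c.sales FROM authors p JOIN novels c ON c.author_id = p.id

Result:
id | name   | sales
---+--------+------
1  | Austen | 3148 
2  | Atwood | 11880
3  | Asimov | 4497 
4  | Orwell | 11006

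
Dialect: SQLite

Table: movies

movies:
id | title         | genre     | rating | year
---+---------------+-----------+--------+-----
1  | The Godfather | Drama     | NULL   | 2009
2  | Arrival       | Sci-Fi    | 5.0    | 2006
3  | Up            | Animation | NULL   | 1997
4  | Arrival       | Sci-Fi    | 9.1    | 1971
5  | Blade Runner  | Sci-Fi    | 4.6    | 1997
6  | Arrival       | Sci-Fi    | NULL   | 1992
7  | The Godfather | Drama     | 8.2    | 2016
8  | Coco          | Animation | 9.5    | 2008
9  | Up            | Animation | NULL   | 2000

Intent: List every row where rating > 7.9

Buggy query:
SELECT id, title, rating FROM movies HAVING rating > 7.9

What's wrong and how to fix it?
Bug: This is a non-aggregate query (no GROUP BY, no aggregates), so in SQLite the HAVING clause is invalid here; a row-level condition belongs in WHERE

Fix: Use WHERE for row-level filtering

Corrected query:
SELECT id, title, rating FROM movies WHERE rating > 7.9

Result:
id | title         | rating
---+---------------+-------
4  | Arrival       | 9.1   
7  | The Godfather | 8.2   
8  | Coco          | 9.5   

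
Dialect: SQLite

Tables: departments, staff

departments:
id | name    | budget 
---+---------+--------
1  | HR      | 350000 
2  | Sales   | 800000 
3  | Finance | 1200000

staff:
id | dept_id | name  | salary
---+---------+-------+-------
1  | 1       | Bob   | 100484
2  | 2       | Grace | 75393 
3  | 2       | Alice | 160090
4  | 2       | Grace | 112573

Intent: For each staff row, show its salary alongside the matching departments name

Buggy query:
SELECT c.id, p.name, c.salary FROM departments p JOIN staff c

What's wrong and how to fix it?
Bug: Missing join condition: each staff row is matched to all departments rows instead of just its own

Fix: Add ON c.dept_id = p.id to the JOIN

Corrected query:
SELECT c.id, p.name, c.salary FROM departments p JOIN staff c ON c.dept_id = p.id

Result:
id | name  | salary
---+-------+-------
1  | HR    | 100484
2  | Sales | 75393 
3  | Sales | 160090
4  | Sales | 112573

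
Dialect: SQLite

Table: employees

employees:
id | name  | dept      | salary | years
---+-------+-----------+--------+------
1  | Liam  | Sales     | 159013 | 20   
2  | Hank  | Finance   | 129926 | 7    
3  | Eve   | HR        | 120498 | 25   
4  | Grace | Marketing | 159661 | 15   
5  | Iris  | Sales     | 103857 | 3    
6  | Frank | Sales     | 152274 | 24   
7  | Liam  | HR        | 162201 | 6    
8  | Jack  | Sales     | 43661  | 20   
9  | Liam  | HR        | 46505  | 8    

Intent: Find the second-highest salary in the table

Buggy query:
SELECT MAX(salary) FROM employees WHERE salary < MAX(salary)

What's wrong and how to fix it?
Bug: The inner MAX is an aggregate inside WHERE, which is not allowed

Fix: Compute the overall MAX in a subquery, then take MAX of rows below it

Corrected query:
SELECT MAX(salary) FROM employees WHERE salary < (SELECT MAX(salary) FROM employees)

Result:
MAX(salary)
-----------
159661     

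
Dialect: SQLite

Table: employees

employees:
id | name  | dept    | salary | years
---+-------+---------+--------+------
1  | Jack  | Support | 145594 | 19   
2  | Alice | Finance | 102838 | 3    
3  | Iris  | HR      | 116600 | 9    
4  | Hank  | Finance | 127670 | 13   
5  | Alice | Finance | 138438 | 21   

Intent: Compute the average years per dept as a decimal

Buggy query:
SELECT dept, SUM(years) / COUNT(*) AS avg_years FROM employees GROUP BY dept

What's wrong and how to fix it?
Bug: Both operands are integers, so '/' performs integer division and truncates

Fix: Cast one side to REAL so the division keeps the fractional part

Corrected query:
SELECT dept, SUM(years) * 1.0 / COUNT(*) AS avg_years FROM employees GROUP BY dept

Result:
dept    | avg_years
--------+----------
Finance | 12.333333
HR      | 9        
Support | 19       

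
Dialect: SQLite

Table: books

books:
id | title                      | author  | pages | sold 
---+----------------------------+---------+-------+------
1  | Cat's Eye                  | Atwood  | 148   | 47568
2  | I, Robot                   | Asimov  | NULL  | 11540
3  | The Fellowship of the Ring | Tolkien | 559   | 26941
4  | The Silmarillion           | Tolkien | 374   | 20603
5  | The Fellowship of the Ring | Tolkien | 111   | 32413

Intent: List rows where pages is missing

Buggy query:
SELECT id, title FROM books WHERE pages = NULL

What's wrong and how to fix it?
Bug: '= NULL' is always unknown in SQL three-valued logic, so no rows match

Fix: Replace '= NULL' with 'IS NULL'

Corrected query:
SELECT id, title FROM books WHERE pages IS NULL

Result:
id | title   
---+---------
2  | I, Robot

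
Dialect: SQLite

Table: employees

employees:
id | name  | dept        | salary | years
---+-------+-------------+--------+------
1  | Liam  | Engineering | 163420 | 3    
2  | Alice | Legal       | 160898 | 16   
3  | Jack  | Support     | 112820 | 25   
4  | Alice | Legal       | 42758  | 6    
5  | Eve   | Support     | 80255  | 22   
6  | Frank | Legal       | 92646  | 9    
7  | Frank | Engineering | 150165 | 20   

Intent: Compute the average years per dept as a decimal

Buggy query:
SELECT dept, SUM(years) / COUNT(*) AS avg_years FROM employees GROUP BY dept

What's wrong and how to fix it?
Bug: SUM(years) and COUNT(*) are both integers; the division truncates the fractional part

Fix: Cast one side to REAL so the division keeps the fractional part

Corrected query:
SELECT dept, SUM(years) * 1.0 / COUNT(*) AS avg_years FROM employees GROUP BY dept

Result:
dept        | avg_years
------------+----------
Engineering | 11.5     
Legal       | 10.333333
Support     | 23.5     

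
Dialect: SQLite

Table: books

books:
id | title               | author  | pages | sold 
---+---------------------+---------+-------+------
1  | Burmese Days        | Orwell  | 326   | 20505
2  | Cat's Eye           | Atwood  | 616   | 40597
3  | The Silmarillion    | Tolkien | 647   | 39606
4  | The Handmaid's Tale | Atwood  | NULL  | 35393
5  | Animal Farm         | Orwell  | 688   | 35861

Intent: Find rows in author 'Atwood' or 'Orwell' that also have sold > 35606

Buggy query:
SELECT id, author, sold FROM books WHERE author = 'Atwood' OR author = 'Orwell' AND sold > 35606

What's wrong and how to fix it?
Bug: AND binds tighter than OR, so this parses as author = 'Atwood' OR (author = 'Orwell' AND sold > 35606)

Fix: Group the OR with parentheses (or use IN), then AND the threshold

Corrected query:
SELECT id, author, sold FROM books WHERE (author = 'Atwood' OR author = 'Orwell') AND sold > 35606

Result:
id | author | sold 
---+--------+------
2  | Atwood | 40597
5  | Orwell | 35861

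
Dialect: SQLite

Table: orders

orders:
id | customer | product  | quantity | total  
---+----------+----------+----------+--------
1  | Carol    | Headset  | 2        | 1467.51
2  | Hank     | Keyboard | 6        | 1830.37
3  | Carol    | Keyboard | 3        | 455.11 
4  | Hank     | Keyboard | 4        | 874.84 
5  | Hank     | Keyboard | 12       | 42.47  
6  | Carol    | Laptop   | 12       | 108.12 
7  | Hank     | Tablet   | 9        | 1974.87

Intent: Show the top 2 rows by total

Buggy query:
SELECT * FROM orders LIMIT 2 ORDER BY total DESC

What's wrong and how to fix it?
Bug: ORDER BY cannot follow LIMIT; LIMIT is the final clause

Fix: Swap the clauses: ORDER BY first, then LIMIT

Corrected query:
SELECT * FROM orders ORDER BY total DESC LIMIT 2

Result:
id | customer | product  | quantity | total  
---+----------+----------+----------+--------
7  | Hank     | Tablet   | 9        | 1974.87
2  | Hank     | Keyboard | 6        | 1830.37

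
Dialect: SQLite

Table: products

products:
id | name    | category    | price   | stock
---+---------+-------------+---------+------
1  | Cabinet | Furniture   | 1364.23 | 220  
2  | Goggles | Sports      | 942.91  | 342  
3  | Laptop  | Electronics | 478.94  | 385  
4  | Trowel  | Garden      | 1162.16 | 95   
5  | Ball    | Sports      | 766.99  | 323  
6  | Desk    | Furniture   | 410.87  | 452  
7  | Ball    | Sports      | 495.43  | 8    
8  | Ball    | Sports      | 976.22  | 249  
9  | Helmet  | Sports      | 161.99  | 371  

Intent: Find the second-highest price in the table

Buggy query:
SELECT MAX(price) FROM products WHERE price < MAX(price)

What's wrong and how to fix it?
Bug: MAX(price) on the right of the comparison is an aggregate-in-WHERE error

Fix: Put the inner MAX in a scalar subquery

Corrected query:
SELECT MAX(price) FROM products WHERE price < (SELECT MAX(price) FROM products)

Result:
MAX(price)
----------
1162.16   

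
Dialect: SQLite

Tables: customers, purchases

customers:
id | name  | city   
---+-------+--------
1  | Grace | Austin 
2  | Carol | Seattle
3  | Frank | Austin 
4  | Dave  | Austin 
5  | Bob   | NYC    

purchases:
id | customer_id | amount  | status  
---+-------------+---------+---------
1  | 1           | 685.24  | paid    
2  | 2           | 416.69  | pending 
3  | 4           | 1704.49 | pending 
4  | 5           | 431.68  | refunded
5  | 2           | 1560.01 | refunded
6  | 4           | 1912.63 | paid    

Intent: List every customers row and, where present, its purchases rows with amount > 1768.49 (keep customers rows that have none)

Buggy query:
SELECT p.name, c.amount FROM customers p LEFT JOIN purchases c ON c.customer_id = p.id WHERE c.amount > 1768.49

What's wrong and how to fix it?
Bug: A WHERE condition on the right-hand table after LEFT JOIN drops unmatched parents

Fix: Put 'c.amount > 1768.49' in the JOIN's ON clause instead of WHERE

Corrected query:
SELECT p.name, c.amount FROM customers p LEFT JOIN purchases c ON c.customer_id = p.id AND c.amount > 1768.49

Result:
name  | amount 
------+--------
Grace | NULL   
Carol | NULL   
Frank | NULL   
Dave  | 1912.63
Bob   | NULL   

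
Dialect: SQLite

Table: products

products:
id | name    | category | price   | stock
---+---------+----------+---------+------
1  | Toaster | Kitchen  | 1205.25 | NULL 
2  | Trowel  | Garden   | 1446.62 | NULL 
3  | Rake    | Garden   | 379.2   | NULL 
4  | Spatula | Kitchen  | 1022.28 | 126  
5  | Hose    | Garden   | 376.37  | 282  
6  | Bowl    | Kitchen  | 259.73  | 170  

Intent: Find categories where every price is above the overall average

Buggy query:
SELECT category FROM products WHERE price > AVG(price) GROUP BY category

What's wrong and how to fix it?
Bug: WHERE evaluates per row before aggregation, so AVG() is unavailable

Fix: Compute the overall average in a scalar subquery and compare each group's MIN against it in HAVING

Corrected query:
SELECT category FROM products GROUP BY category HAVING MIN(price) > (SELECT AVG(price) FROM products)

Result:
(no rows)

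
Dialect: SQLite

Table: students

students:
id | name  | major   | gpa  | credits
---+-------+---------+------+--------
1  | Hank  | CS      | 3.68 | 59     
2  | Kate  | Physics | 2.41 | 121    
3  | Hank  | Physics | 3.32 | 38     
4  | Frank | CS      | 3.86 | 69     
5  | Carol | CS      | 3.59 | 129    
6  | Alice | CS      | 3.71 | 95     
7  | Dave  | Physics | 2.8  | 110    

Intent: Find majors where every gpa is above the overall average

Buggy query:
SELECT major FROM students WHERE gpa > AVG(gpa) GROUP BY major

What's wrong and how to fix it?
Bug: WHERE evaluates per row before aggregation, so AVG() is unavailable

Fix: Use a subquery for AVG and a HAVING MIN(...) filter so the condition holds for every row in the group

Corrected query:
SELECT major FROM students GROUP BY major HAVING MIN(gpa) > (SELECT AVG(gpa) FROM students)

Result:
major
-----
CS   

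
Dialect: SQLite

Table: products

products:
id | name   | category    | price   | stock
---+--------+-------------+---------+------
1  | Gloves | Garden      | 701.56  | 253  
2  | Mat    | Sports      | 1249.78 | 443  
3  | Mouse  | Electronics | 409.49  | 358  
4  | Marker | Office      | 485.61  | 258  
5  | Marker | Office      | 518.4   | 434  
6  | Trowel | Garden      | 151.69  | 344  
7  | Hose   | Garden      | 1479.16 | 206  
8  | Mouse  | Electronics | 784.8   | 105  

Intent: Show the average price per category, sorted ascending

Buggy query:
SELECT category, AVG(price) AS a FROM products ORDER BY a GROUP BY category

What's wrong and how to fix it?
Bug: GROUP BY must precede ORDER BY

Fix: Move ORDER BY to the end, after GROUP BY

Corrected query:
SELECT category, AVG(price) AS a FROM products GROUP BY category ORDER BY a

Result:
category    | a      
------------+--------
Office      | 502.005
Electronics | 597.145
Garden      | 777.47 
Sports      | 1249.78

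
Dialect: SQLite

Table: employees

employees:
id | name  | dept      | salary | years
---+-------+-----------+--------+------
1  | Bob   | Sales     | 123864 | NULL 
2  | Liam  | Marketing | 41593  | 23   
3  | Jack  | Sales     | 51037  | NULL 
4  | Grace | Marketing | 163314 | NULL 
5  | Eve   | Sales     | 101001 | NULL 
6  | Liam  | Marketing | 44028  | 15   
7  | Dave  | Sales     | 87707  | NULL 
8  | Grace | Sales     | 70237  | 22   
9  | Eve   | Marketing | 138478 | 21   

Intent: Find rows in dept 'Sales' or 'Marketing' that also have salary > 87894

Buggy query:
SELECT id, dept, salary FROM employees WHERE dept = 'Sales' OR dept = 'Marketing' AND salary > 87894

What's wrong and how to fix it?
Bug: Without parentheses, AND is evaluated before OR, so the salary filter only applies to the 'Marketing' branch

Fix: Group the OR with parentheses (or use IN), then AND the threshold

Corrected query:
SELECT id, dept, salary FROM employees WHERE (dept = 'Sales' OR dept = 'Marketing') AND salary > 87894

Result:
id | dept      | salary
---+-----------+-------
1  | Sales     | 123864
4  | Marketing | 163314
5  | Sales     | 101001
9  | Marketing | 138478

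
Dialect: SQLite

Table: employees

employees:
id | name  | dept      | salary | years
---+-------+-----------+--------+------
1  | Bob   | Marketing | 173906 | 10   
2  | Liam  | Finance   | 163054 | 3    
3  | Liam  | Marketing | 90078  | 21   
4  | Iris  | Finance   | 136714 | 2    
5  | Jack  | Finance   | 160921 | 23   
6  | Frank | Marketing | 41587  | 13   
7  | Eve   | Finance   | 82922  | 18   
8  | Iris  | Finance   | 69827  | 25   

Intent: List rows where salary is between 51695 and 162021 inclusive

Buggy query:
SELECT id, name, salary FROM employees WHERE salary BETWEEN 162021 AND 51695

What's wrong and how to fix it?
Bug: BETWEEN expects the lower bound first; with 162021 AND 51695 the range is empty

Fix: Swap the bounds so the smaller value comes first

Corrected query:
SELECT id, name, salary FROM employees WHERE salary BETWEEN 51695 AND 162021

Result:
id | name | salary
---+------+-------
3  | Liam | 90078 
4  | Iris | 136714
5  | Jack | 160921
7  | Eve  | 82922 
8  | Iris | 69827 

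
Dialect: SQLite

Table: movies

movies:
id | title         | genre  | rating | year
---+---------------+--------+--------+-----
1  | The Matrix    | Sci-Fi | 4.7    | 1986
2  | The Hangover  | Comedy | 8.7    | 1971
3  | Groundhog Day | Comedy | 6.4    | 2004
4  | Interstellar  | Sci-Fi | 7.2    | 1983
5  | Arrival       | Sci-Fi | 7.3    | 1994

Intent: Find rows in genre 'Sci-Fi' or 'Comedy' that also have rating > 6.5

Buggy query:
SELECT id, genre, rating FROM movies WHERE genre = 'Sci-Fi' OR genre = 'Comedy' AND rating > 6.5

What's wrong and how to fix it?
Bug: Without parentheses, AND is evaluated before OR, so the rating filter only applies to the 'Comedy' branch

Fix: Group the OR with parentheses (or use IN), then AND the threshold

Corrected query:
SELECT id, genre, rating FROM movies WHERE (genre = 'Sci-Fi' OR genre = 'Comedy') AND rating > 6.5

Result:
id | genre  | rating
---+--------+-------
2  | Comedy | 8.7   
4  | Sci-Fi | 7.2   
5  | Sci-Fi | 7.3   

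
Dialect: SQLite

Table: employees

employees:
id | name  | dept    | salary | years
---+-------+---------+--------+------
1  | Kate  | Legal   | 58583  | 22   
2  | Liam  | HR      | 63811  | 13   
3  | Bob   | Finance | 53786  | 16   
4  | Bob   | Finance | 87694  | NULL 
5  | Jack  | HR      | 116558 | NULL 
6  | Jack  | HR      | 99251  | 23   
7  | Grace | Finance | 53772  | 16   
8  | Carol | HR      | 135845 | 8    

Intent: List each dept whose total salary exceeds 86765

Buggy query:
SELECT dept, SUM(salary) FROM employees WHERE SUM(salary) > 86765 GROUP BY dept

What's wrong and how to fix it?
Bug: Aggregate functions cannot appear in a WHERE clause

Fix: Use HAVING (which filters groups after aggregation) instead of WHERE

Corrected query:
SELECT dept, SUM(salary) FROM employees GROUP BY dept HAVING SUM(salary) > 86765

Result:
dept    | SUM(salary)
--------+------------
Finance | 195252     
HR      | 415465     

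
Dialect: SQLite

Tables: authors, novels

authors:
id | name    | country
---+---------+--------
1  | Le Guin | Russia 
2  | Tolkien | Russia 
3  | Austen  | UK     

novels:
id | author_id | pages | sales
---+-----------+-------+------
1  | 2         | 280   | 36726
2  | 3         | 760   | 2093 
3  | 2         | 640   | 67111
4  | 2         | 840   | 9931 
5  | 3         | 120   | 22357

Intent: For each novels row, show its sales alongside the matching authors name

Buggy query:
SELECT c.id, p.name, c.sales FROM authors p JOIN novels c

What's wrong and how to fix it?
Bug: Missing join condition: each novels row is matched to all authors rows instead of just its own

Fix: Add ON c.author_id = p.id to the JOIN

Corrected query:
SELECT c.id, p.name, c.sales FROM authors p JOIN novels c ON c.author_id = p.id

Result:
id | name    | sales
---+---------+------
1  | Tolkien | 36726
2  | Austen  | 2093 
3  | Tolkien | 67111
4  | Tolkien | 9931 
5  | Austen  | 22357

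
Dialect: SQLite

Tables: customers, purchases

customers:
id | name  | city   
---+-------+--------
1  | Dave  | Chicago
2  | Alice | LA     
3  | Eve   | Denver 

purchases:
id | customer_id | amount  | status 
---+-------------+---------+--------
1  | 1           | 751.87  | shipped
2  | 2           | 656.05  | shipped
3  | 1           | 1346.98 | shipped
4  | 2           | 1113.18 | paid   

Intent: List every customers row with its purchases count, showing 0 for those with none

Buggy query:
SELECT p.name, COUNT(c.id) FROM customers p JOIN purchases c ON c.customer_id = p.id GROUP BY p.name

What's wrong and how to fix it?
Bug: An inner join excludes parents with zero children

Fix: Switch to LEFT JOIN to retain unmatched parent rows

Corrected query:
SELECT p.name, COUNT(c.id) FROM customers p LEFT JOIN purchases c ON c.customer_id = p.id GROUP BY p.name

Result:
name  | COUNT(c.id)
------+------------
Alice | 2          
Dave  | 2          
Eve   | 0          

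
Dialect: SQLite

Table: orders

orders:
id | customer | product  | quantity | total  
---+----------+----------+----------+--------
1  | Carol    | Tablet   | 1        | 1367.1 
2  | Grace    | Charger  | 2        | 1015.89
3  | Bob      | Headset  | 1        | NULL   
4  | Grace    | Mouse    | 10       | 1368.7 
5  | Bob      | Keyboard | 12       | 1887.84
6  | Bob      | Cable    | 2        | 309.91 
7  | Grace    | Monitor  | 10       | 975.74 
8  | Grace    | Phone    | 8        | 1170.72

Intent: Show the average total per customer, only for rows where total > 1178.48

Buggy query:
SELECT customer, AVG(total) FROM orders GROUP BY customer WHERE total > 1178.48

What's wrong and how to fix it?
Bug: WHERE cannot follow GROUP BY

Fix: Place WHERE between FROM and GROUP BY

Corrected query:
SELECT customer, AVG(total) FROM orders WHERE total > 1178.48 GROUP BY customer

Result:
customer | AVG(total)
---------+-----------
Bob      | 1887.84   
Carol    | 1367.1    
Grace    | 1368.7    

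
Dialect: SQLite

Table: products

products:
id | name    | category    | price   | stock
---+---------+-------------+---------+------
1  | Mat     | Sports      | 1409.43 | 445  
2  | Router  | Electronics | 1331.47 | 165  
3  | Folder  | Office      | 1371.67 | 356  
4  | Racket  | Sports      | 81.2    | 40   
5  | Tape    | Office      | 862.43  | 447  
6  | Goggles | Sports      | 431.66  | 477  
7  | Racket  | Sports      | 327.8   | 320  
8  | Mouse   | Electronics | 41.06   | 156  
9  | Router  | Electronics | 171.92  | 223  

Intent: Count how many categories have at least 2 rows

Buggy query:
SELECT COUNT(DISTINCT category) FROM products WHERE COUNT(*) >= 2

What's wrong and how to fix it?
Bug: COUNT(*) cannot appear in WHERE; the per-group count doesn't exist yet

Fix: Use a subquery that GROUPs and filters with HAVING, then count its rows

Corrected query:
SELECT COUNT(*) FROM (SELECT category FROM products GROUP BY category HAVING COUNT(*) >= 2)

Result:
COUNT(*)
--------
3       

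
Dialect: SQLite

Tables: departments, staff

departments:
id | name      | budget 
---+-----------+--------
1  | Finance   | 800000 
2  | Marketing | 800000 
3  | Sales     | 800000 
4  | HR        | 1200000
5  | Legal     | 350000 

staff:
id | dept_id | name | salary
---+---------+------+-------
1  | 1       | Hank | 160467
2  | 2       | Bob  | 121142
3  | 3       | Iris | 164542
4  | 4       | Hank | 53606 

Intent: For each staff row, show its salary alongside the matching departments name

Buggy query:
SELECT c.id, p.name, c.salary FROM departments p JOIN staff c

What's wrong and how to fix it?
Bug: Missing join condition: each staff row is matched to all departments rows instead of just its own

Fix: Add ON c.dept_id = p.id to the JOIN

Corrected query:
SELECT c.id, p.name, c.salary FROM departments p JOIN staff c ON c.dept_id = p.id

Result:
id | name      | salary
---+-----------+-------
1  | Finance   | 160467
2  | Marketing | 121142
3  | Sales     | 164542
4  | HR        | 53606 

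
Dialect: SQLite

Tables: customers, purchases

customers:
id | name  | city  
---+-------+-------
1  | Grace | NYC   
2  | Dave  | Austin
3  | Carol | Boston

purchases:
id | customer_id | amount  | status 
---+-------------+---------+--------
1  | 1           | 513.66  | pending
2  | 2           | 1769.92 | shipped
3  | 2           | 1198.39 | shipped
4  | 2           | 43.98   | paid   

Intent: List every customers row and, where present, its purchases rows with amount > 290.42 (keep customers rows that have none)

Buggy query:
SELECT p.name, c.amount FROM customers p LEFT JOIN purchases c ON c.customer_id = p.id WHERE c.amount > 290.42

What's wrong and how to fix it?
Bug: A WHERE condition on the right-hand table after LEFT JOIN drops unmatched parents

Fix: Put 'c.amount > 290.42' in the JOIN's ON clause instead of WHERE

Corrected query:
SELECT p.name, c.amount FROM customers p LEFT JOIN purchases c ON c.customer_id = p.id AND c.amount > 290.42

Result:
name  | amount 
------+--------
Grace | 513.66 
Dave  | 1198.39
Dave  | 1769.92
Carol | NULL   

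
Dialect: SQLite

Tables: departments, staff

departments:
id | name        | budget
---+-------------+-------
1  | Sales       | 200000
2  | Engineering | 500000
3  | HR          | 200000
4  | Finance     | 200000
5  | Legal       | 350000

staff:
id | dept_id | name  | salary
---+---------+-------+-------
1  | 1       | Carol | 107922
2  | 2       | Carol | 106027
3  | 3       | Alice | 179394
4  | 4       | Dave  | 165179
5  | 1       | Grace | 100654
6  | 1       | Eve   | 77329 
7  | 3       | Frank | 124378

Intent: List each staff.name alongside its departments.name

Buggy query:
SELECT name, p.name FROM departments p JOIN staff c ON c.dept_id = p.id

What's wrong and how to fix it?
Bug: Both tables have a 'name' column; the unqualified reference is ambiguous

Fix: Prefix ambiguous columns with the table alias

Corrected query:
SELECT c.name, p.name FROM departments p JOIN staff c ON c.dept_id = p.id

Result:
name  | name       
------+------------
Carol | Sales      
Carol | Engineering
Alice | HR         
Dave  | Finance    
Grace | Sales      
Eve   | Sales      
Frank | HR         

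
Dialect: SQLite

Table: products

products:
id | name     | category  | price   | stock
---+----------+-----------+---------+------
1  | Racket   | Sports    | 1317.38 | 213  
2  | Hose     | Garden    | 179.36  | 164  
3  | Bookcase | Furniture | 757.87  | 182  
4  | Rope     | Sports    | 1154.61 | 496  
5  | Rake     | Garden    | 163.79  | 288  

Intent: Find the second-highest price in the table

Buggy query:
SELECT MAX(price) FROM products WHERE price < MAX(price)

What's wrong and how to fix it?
Bug: MAX(price) on the right of the comparison is an aggregate-in-WHERE error

Fix: Compute the overall MAX in a subquery, then take MAX of rows below it

Corrected query:
SELECT MAX(price) FROM products WHERE price < (SELECT MAX(price) FROM products)

Result:
MAX(price)
----------
1154.61   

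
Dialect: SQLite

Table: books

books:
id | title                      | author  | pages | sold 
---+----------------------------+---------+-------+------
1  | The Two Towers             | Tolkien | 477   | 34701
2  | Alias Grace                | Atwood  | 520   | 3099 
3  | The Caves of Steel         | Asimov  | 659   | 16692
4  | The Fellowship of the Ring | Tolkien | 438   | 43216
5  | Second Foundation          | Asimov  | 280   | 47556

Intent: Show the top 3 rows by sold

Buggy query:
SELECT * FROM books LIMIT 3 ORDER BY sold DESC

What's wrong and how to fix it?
Bug: ORDER BY cannot follow LIMIT; LIMIT is the final clause

Fix: Swap the clauses: ORDER BY first, then LIMIT

Corrected query:
SELECT * FROM books ORDER BY sold DESC LIMIT 3

Result:
id | title                      | author  | pages | sold 
---+----------------------------+---------+-------+------
5  | Second Foundation          | Asimov  | 280   | 47556
4  | The Fellowship of the Ring | Tolkien | 438   | 43216
1  | The Two Towers             | Tolkien | 477   | 34701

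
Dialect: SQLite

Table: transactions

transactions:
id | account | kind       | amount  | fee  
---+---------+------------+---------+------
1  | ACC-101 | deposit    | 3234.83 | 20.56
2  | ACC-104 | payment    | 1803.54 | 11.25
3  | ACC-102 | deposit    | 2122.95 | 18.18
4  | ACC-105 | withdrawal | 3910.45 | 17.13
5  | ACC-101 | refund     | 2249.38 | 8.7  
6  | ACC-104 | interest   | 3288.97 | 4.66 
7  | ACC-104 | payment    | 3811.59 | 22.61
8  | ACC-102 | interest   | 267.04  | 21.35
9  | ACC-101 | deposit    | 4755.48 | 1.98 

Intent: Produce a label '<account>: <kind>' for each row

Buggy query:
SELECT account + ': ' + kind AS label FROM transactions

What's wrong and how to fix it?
Bug: SQLite uses || for string concatenation; + coerces text to numbers (yielding 0)

Fix: Replace + with || to concatenate text

Corrected query:
SELECT account || ': ' || kind AS label FROM transactions

Result:
label              
-------------------
ACC-101: deposit   
ACC-104: payment   
ACC-102: deposit   
ACC-105: withdrawal
ACC-101: refund    
ACC-104: interest  
ACC-104: payment   
ACC-102: interest  
ACC-101: deposit   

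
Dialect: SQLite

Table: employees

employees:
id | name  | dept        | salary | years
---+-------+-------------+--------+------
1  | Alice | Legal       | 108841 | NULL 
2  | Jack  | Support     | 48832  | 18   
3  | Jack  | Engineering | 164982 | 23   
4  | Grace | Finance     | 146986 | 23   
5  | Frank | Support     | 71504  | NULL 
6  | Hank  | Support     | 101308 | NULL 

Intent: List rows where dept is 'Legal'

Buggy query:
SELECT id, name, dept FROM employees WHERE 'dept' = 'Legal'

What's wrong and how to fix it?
Bug: 'dept' in single quotes is a string literal, not the column; the comparison is literal-vs-literal and never true

Fix: Remove the quotes around the column name (or use double quotes for an identifier)

Corrected query:
SELECT id, name, dept FROM employees WHERE dept = 'Legal'

Result:
id | name  | dept 
---+-------+------
1  | Alice | Legal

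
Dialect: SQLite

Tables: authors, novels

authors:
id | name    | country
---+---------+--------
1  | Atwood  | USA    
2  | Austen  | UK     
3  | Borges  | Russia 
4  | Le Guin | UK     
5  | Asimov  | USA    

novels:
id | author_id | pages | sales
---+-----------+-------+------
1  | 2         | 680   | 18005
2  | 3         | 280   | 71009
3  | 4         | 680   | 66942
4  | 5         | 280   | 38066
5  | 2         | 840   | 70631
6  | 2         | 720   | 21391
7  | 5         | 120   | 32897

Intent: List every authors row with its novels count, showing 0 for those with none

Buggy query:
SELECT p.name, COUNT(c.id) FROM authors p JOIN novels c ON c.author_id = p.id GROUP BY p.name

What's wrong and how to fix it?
Bug: An inner join excludes parents with zero children

Fix: Switch to LEFT JOIN to retain unmatched parent rows

Corrected query:
SELECT p.name, COUNT(c.id) FROM authors p LEFT JOIN novels c ON c.author_id = p.id GROUP BY p.name

Result:
name    | COUNT(c.id)
--------+------------
Asimov  | 2          
Atwood  | 0          
Austen  | 3          
Borges  | 1          
Le Guin | 1          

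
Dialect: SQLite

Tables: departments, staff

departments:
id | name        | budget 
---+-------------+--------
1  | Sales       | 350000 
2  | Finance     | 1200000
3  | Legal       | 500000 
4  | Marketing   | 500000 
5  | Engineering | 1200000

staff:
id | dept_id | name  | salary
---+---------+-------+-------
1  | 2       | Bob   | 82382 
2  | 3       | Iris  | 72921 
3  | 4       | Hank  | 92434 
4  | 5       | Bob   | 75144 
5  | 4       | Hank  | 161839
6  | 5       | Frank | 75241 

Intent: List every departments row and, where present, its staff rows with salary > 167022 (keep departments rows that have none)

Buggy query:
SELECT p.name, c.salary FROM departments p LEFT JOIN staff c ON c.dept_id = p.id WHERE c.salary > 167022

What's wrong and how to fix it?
Bug: A WHERE condition on the right-hand table after LEFT JOIN drops unmatched parents

Fix: Move the right-table condition into the ON clause so unmatched parents are kept

Corrected query:
SELECT p.name, c.salary FROM departments p LEFT JOIN staff c ON c.dept_id = p.id AND c.salary > 167022

Result:
name        | salary
------------+-------
Sales       | NULL  
Finance     | NULL  
Legal       | NULL  
Marketing   | NULL  
Engineering | NULL  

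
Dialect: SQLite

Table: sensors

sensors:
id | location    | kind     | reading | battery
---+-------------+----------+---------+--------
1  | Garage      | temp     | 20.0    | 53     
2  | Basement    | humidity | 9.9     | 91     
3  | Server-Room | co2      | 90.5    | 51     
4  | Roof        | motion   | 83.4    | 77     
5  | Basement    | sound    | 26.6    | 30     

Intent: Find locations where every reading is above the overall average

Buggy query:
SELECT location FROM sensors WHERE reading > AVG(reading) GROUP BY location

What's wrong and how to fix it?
Bug: WHERE evaluates per row before aggregation, so AVG() is unavailable

Fix: Use a subquery for AVG and a HAVING MIN(...) filter so the condition holds for every row in the group

Corrected query:
SELECT location FROM sensors GROUP BY location HAVING MIN(reading) > (SELECT AVG(reading) FROM sensors)

Result:
location   
-----------
Roof       
Server-Room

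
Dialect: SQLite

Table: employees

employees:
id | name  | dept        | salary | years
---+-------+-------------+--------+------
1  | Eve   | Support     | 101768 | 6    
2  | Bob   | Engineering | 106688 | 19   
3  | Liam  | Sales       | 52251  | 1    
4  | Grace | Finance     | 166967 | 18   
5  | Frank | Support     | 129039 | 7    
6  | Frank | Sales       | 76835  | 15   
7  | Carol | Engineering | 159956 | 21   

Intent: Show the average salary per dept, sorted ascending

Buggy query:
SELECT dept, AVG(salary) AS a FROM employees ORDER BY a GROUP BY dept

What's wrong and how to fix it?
Bug: ORDER BY appears before GROUP BY; SQL clause order requires GROUP BY first

Fix: Reorder: SELECT … FROM … GROUP BY … ORDER BY …

Corrected query:
SELECT dept, AVG(salary) AS a FROM employees GROUP BY dept ORDER BY a

Result:
dept        | a       
------------+---------
Sales       | 64543   
Support     | 115403.5
Engineering | 133322  
Finance     | 166967  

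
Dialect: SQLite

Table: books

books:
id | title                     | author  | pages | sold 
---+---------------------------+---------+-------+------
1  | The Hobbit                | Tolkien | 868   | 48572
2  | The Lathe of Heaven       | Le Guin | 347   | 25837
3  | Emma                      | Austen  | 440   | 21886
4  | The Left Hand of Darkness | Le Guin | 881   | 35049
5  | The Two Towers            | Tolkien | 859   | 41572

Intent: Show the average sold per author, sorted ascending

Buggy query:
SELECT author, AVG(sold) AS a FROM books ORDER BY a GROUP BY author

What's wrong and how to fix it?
Bug: ORDER BY appears before GROUP BY; SQL clause order requires GROUP BY first

Fix: Move ORDER BY to the end, after GROUP BY

Corrected query:
SELECT author, AVG(sold) AS a FROM books GROUP BY author ORDER BY a

Result:
author  | a    
--------+------
Austen  | 21886
Le Guin | 30443
Tolkien | 45072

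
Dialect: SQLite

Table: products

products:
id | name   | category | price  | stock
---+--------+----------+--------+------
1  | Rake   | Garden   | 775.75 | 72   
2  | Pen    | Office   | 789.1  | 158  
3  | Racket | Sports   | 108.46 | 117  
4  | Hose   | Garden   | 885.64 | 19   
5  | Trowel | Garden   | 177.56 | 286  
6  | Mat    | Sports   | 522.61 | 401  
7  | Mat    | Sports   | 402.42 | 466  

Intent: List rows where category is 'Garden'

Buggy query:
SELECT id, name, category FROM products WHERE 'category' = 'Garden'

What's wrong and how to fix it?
Bug: 'category' in single quotes is a string literal, not the column; the comparison is literal-vs-literal and never true

Fix: Remove the quotes around the column name (or use double quotes for an identifier)

Corrected query:
SELECT id, name, category FROM products WHERE category = 'Garden'

Result:
id | name   | category
---+--------+---------
1  | Rake   | Garden  
4  | Hose   | Garden  
5  | Trowel | Garden  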